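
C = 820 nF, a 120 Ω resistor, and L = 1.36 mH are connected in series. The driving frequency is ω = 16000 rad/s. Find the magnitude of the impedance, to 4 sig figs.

131.8 Ω

X_L = ωL = 21.76 Ω
X_C = 1/(ωC) = 76.22 Ω
Net reactance X = X_L − X_C = -54.46 Ω
Z = 120.0 − j54.46 Ω
|Z| = √(120.0² + 54.46²) = 131.8 Ω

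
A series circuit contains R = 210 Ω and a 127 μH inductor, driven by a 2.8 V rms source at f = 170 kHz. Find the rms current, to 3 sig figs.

11.2 mA

ω = 2πf = 1.068e+06 rad/s
X_L = ωL = 136 Ω
Z = 210 + j136 Ω
|Z| = √(210² + 136²) = 250 Ω
I = V/|Z| = 2.8/250 = 11.2 mA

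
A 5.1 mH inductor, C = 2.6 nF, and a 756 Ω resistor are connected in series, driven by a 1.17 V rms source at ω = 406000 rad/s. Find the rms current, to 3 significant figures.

864 μA

X_L = ωL = 2070 Ω
X_C = 1/(ωC) = 947 Ω
Net reactance X = X_L − X_C = 1120 Ω
Z = 756 + j1120 Ω
|Z| = √(756² + 1120²) = 1350 Ω
I = V/|Z| = 1.17/1350 = 864 μA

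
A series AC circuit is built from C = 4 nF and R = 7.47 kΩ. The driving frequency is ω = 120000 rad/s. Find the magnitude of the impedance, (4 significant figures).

X_C = 1/(ωC) = 2083 Ω
Z = 7470 − j2083 Ω
|Z| = √(7470² + 2083²) = 7755 Ω

7755 Ω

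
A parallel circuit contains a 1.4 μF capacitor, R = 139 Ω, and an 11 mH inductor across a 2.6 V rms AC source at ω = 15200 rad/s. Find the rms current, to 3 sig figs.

44.0 mA

X_L = ωL = 167 Ω
X_C = 1/(ωC) = 47.0 Ω
Parallel: admittances add. Y = 1/R + 1/(jωL) + jωC
Y = (0.00719 + j0.0153) S
|Y| = 0.0169 S → |Z| = 1/|Y| = 59.1 Ω, ∠Z = −∠Y = -64.8°
I = V/|Z| = 2.6/59.1 = 44.0 mA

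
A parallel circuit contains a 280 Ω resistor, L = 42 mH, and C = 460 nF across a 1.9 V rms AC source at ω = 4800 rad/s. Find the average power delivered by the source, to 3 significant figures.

12.9 mW

X_L = ωL = 202 Ω
X_C = 1/(ωC) = 453 Ω
Parallel: admittances add. Y = 1/R + 1/(jωL) + jωC
Y = (0.00357 − j0.00275) S
|Y| = 0.00451 S → |Z| = 1/|Y| = 222 Ω, ∠Z = −∠Y = 37.6°
I = V/|Z| = 8.57 mA
P = VI cos φ = 1.9 × 0.00857 × cos(37.6°) = 12.9 mW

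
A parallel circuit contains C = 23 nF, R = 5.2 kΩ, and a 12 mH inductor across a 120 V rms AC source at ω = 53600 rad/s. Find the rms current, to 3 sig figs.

45.0 mA

X_L = ωL = 643 Ω
X_C = 1/(ωC) = 811 Ω
Parallel: admittances add. Y = 1/R + 1/(jωL) + jωC
Y = (0.000192 − j0.000322) S
|Y| = 0.000375 S → |Z| = 1/|Y| = 2670 Ω, ∠Z = −∠Y = 59.1°
I = V/|Z| = 120/2670 = 45.0 mA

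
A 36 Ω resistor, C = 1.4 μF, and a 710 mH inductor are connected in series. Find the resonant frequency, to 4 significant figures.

ω₀ = 1/√(LC) = 1/√(0.71 × 1.4e-06) = 1003 rad/s
f₀ = ω₀/(2π) = 159.6 Hz

159.6 Hz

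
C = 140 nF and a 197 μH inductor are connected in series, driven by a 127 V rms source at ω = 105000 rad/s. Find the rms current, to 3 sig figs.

X_L = ωL = 20.7 Ω
X_C = 1/(ωC) = 68.0 Ω
Net reactance X = X_L − X_C = -47.3 Ω
Z = − j47.3 Ω
|Z| = √(0² + 47.3²) = 47.3 Ω
I = V/|Z| = 127/47.3 = 2.68 A

2.68 A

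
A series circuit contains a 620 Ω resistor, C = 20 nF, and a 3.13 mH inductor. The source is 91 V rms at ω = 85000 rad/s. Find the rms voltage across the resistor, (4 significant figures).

X_L = ωL = 266.1 Ω
X_C = 1/(ωC) = 588.2 Ω
Net reactance X = X_L − X_C = -322.2 Ω
Z = 620.0 − j322.2 Ω
|Z| = √(620.0² + 322.2²) = 698.7 Ω
I = V/|Z| = 130.2 mA
V_R = I·|Z_R| = 0.1302 × 620.0 = 80.75 V

80.75 V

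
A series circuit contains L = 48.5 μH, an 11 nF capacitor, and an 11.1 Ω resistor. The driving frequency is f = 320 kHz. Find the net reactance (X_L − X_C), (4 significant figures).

52.30 Ω

ω = 2πf = 2.011e+06 rad/s
X_L = ωL = 97.52 Ω
X_C = 1/(ωC) = 45.21 Ω
X = 97.52 − 45.21 = 52.30 Ω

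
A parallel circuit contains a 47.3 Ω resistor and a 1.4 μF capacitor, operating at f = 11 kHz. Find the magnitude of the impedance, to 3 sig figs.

10.1 Ω

ω = 2πf = 69120 rad/s
X_C = 1/(ωC) = 10.3 Ω
Parallel: admittances add. Y = 1/R + jωC
Y = (0.0211 + j0.0968) S
|Y| = 0.0990 S → |Z| = 1/|Y| = 10.1 Ω, ∠Z = −∠Y = -77.7°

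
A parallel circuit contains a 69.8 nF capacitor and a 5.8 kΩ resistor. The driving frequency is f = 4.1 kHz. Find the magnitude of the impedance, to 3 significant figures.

554 Ω

ω = 2πf = 25760 rad/s
X_C = 1/(ωC) = 556 Ω
Parallel: admittances add. Y = 1/R + jωC
Y = (0.000172 + j0.00180) S
|Y| = 0.00181 S → |Z| = 1/|Y| = 554 Ω, ∠Z = −∠Y = -84.5°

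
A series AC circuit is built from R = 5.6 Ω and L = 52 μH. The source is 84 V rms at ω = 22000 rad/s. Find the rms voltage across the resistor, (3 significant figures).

X_L = ωL = 1.14 Ω
Z = 5.60 + j1.14 Ω
|Z| = √(5.60² + 1.14²) = 5.72 Ω
I = V/|Z| = 14.7 A
V_R = I·|Z_R| = 14.7 × 5.60 = 82.3 V

82.3 V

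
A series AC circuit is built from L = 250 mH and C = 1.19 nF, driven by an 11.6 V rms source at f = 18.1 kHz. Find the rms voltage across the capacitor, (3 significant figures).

4.07 V

ω = 2πf = 113700 rad/s
X_L = ωL = 28400 Ω
X_C = 1/(ωC) = 7390 Ω
Net reactance X = X_L − X_C = 21000 Ω
Z = j21000 Ω
|Z| = √(0² + 21000²) = 21000 Ω
I = V/|Z| = 551 μA
V_C = I·|Z_C| = 0.000551 × 7390 = 4.07 V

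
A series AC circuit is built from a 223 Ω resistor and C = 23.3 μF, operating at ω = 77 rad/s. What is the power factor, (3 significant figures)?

X_C = 1/(ωC) = 557 Ω
Z = 223 − j557 Ω
|Z| = √(223² + 557²) = 600 Ω
∠Z = arctan(-557/223) = -68.2°
cos φ = cos(-68.2°) = 0.371

0.371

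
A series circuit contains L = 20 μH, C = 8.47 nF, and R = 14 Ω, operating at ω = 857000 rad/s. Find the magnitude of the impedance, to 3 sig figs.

X_L = ωL = 17.1 Ω
X_C = 1/(ωC) = 138 Ω
Net reactance X = X_L − X_C = -121 Ω
Z = 14.0 − j121 Ω
|Z| = √(14.0² + 121²) = 121 Ω

121 Ω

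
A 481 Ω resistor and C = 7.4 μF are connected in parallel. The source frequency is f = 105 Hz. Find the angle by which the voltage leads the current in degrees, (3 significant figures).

-66.9°

ω = 2πf = 659.7 rad/s
X_C = 1/(ωC) = 205 Ω
Parallel: admittances add. Y = 1/R + jωC
Y = (0.00208 + j0.00488) S
|Y| = 0.00531 S → |Z| = 1/|Y| = 188 Ω, ∠Z = −∠Y = -66.9°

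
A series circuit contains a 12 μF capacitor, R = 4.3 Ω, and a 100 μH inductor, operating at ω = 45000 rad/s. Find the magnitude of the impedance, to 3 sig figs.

5.05 Ω

X_L = ωL = 4.50 Ω
X_C = 1/(ωC) = 1.85 Ω
Net reactance X = X_L − X_C = 2.65 Ω
Z = 4.30 + j2.65 Ω
|Z| = √(4.30² + 2.65²) = 5.05 Ω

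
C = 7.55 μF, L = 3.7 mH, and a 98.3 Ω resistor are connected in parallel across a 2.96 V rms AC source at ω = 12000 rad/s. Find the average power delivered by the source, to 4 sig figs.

X_L = ωL = 44.40 Ω
X_C = 1/(ωC) = 11.04 Ω
Parallel: admittances add. Y = 1/R + 1/(jωL) + jωC
Y = (0.01017 + j0.06808) S
|Y| = 0.06883 S → |Z| = 1/|Y| = 14.53 Ω, ∠Z = −∠Y = -81.50°
I = V/|Z| = 203.7 mA
P = VI cos φ = 2.96 × 0.2037 × cos(-81.50°) = 89.13 mW

89.13 mW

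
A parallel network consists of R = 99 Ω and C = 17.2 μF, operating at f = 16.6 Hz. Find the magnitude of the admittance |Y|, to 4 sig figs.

ω = 2πf = 104.3 rad/s
X_C = 1/(ωC) = 557.4 Ω
Parallel: admittances add. Y = 1/R + jωC
Y = (0.01010 + j0.001794) S
|Y| = 0.01026 S → |Z| = 1/|Y| = 97.47 Ω, ∠Z = −∠Y = -10.07°

10.26 mS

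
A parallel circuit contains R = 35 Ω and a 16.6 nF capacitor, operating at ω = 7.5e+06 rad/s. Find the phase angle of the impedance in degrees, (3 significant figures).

X_C = 1/(ωC) = 8.03 Ω
Parallel: admittances add. Y = 1/R + jωC
Y = (0.0286 + j0.124) S
|Y| = 0.128 S → |Z| = 1/|Y| = 7.83 Ω, ∠Z = −∠Y = -77.1°

-77.1°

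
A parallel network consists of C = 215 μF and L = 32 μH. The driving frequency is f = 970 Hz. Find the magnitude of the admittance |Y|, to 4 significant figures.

ω = 2πf = 6095 rad/s
X_L = ωL = 0.1950 Ω
X_C = 1/(ωC) = 0.7632 Ω
Parallel: admittances add. Y = 1/(jωL) + jωC
Y = (0 − j3.817) S
|Y| = 3.817 S → |Z| = 1/|Y| = 0.2620 Ω, ∠Z = −∠Y = 90.00°

3.817 S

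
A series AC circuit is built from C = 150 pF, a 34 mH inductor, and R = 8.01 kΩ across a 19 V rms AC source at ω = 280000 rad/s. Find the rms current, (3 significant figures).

1.16 mA

X_L = ωL = 9520 Ω
X_C = 1/(ωC) = 23800 Ω
Net reactance X = X_L − X_C = -14300 Ω
Z = 8010 − j14300 Ω
|Z| = √(8010² + 14300²) = 16400 Ω
I = V/|Z| = 19/16400 = 1.16 mA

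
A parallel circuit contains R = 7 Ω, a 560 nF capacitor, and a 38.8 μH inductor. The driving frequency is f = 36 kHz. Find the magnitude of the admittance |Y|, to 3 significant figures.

143 mS

ω = 2πf = 226200 rad/s
X_L = ωL = 8.78 Ω
X_C = 1/(ωC) = 7.89 Ω
Parallel: admittances add. Y = 1/R + 1/(jωL) + jωC
Y = (0.143 + j0.0127) S
|Y| = 0.143 S → |Z| = 1/|Y| = 6.97 Ω, ∠Z = −∠Y = -5.09°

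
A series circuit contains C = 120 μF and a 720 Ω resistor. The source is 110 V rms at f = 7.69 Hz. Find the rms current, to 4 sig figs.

148.6 mA

ω = 2πf = 48.32 rad/s
X_C = 1/(ωC) = 172.5 Ω
Z = 720.0 − j172.5 Ω
|Z| = √(720.0² + 172.5²) = 740.4 Ω
I = V/|Z| = 110/740.4 = 148.6 mA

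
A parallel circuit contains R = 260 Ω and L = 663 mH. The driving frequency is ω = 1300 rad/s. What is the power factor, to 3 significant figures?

X_L = ωL = 862 Ω
Parallel: admittances add. Y = 1/R + 1/(jωL)
Y = (0.00385 − j0.00116) S
|Y| = 0.00402 S → |Z| = 1/|Y| = 249 Ω, ∠Z = −∠Y = 16.8°
cos φ = cos(16.8°) = 0.957

0.957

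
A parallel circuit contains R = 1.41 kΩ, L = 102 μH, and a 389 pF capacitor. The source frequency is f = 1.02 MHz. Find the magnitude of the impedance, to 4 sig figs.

836.0 Ω

ω = 2πf = 6.409e+06 rad/s
X_L = ωL = 653.7 Ω
X_C = 1/(ωC) = 401.1 Ω
Parallel: admittances add. Y = 1/R + 1/(jωL) + jωC
Y = (0.0007092 + j0.0009633) S
|Y| = 0.001196 S → |Z| = 1/|Y| = 836.0 Ω, ∠Z = −∠Y = -53.64°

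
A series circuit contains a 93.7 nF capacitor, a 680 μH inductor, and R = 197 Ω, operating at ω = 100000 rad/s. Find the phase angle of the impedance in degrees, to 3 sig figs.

X_L = ωL = 68.0 Ω
X_C = 1/(ωC) = 107 Ω
Net reactance X = X_L − X_C = -38.7 Ω
Z = 197 − j38.7 Ω
|Z| = √(197² + 38.7²) = 201 Ω
∠Z = arctan(-38.7/197) = -11.1°

-11.1°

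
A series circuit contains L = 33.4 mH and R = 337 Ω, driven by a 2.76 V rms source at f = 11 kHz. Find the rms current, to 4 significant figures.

1.183 mA

ω = 2πf = 69120 rad/s
X_L = ωL = 2308 Ω
Z = 337.0 + j2308 Ω
|Z| = √(337.0² + 2308²) = 2333 Ω
I = V/|Z| = 2.76/2333 = 1.183 mA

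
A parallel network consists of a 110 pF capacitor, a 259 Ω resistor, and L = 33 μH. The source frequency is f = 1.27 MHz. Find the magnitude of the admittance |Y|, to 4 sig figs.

ω = 2πf = 7.98e+06 rad/s
X_L = ωL = 263.3 Ω
X_C = 1/(ωC) = 1139 Ω
Parallel: admittances add. Y = 1/R + 1/(jωL) + jωC
Y = (0.003861 − j0.002920) S
|Y| = 0.004841 S → |Z| = 1/|Y| = 206.6 Ω, ∠Z = −∠Y = 37.10°

4.841 mS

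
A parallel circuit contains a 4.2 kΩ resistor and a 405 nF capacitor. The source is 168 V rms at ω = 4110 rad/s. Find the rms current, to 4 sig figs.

X_C = 1/(ωC) = 600.8 Ω
Parallel: admittances add. Y = 1/R + jωC
Y = (0.0002381 + j0.001665) S
|Y| = 0.001681 S → |Z| = 1/|Y| = 594.7 Ω, ∠Z = −∠Y = -81.86°
I = V/|Z| = 168/594.7 = 282.5 mA

282.5 mA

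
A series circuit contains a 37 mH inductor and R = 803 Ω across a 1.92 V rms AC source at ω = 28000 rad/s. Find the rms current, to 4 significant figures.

1.465 mA

X_L = ωL = 1036 Ω
Z = 803.0 + j1036 Ω
|Z| = √(803.0² + 1036²) = 1311 Ω
I = V/|Z| = 1.92/1311 = 1.465 mA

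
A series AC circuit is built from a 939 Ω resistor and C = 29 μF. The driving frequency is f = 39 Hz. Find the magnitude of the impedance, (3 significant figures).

ω = 2πf = 245.0 rad/s
X_C = 1/(ωC) = 141 Ω
Z = 939 − j141 Ω
|Z| = √(939² + 141²) = 949 Ω

949 Ω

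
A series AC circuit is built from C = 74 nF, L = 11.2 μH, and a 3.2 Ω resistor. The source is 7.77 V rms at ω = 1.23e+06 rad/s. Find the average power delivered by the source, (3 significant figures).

10.7 W

X_L = ωL = 13.8 Ω
X_C = 1/(ωC) = 11.0 Ω
Net reactance X = X_L − X_C = 2.79 Ω
Z = 3.20 + j2.79 Ω
|Z| = √(3.20² + 2.79²) = 4.25 Ω
∠Z = arctan(2.79/3.20) = 41.1°
I = V/|Z| = 1.83 A
P = VI cos φ = 7.77 × 1.83 × cos(41.1°) = 10.7 W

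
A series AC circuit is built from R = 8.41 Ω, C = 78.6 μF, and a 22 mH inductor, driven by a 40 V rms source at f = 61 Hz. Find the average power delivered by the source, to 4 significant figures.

19.67 W

ω = 2πf = 383.3 rad/s
X_L = ωL = 8.432 Ω
X_C = 1/(ωC) = 33.19 Ω
Net reactance X = X_L − X_C = -24.76 Ω
Z = 8.410 − j24.76 Ω
|Z| = √(8.410² + 24.76²) = 26.15 Ω
∠Z = arctan(-24.76/8.410) = -71.24°
I = V/|Z| = 1.530 A
P = VI cos φ = 40 × 1.530 × cos(-71.24°) = 19.67 W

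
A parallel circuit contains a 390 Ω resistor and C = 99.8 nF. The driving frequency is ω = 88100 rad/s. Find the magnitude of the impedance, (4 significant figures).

X_C = 1/(ωC) = 113.7 Ω
Parallel: admittances add. Y = 1/R + jωC
Y = (0.002564 + j0.008792) S
|Y| = 0.009159 S → |Z| = 1/|Y| = 109.2 Ω, ∠Z = −∠Y = -73.74°

109.2 Ω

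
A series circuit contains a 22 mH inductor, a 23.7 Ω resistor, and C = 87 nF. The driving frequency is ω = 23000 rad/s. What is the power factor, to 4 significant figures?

X_L = ωL = 506.0 Ω
X_C = 1/(ωC) = 499.8 Ω
Net reactance X = X_L − X_C = 6.250 Ω
Z = 23.70 + j6.250 Ω
|Z| = √(23.70² + 6.250²) = 24.51 Ω
∠Z = arctan(6.250/23.70) = 14.77°
cos φ = cos(14.77°) = 0.9669

0.9669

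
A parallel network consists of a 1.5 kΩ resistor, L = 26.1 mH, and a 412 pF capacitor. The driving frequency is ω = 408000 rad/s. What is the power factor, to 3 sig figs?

X_L = ωL = 10600 Ω
X_C = 1/(ωC) = 5950 Ω
Parallel: admittances add. Y = 1/R + 1/(jωL) + jωC
Y = (0.000667 + j7.42e-05) S
|Y| = 0.000671 S → |Z| = 1/|Y| = 1490 Ω, ∠Z = −∠Y = -6.35°
cos φ = cos(-6.35°) = 0.994

0.994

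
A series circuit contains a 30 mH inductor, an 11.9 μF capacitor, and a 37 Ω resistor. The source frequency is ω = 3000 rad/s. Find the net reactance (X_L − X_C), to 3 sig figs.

X_L = ωL = 90.0 Ω
X_C = 1/(ωC) = 28.0 Ω
X = 90.0 − 28.0 = 62.0 Ω

62.0 Ω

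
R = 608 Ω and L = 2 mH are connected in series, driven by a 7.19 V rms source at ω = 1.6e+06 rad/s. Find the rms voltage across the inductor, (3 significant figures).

X_L = ωL = 3200 Ω
Z = 608 + j3200 Ω
|Z| = √(608² + 3200²) = 3260 Ω
I = V/|Z| = 2.21 mA
V_L = I·|Z_L| = 0.00221 × 3200 = 7.06 V

7.06 V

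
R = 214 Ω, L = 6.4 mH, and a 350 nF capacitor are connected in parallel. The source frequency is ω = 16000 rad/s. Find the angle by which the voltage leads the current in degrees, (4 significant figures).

41.72°

X_L = ωL = 102.4 Ω
X_C = 1/(ωC) = 178.6 Ω
Parallel: admittances add. Y = 1/R + 1/(jωL) + jωC
Y = (0.004673 − j0.004166) S
|Y| = 0.006260 S → |Z| = 1/|Y| = 159.7 Ω, ∠Z = −∠Y = 41.72°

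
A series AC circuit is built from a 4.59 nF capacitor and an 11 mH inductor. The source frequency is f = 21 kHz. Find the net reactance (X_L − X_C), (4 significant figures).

-199.7 Ω

ω = 2πf = 131900 rad/s
X_L = ωL = 1451 Ω
X_C = 1/(ωC) = 1651 Ω
X = 1451 − 1651 = -199.7 Ω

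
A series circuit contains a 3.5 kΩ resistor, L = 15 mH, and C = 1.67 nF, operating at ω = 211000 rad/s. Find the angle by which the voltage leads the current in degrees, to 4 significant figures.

5.339°

X_L = ωL = 3165 Ω
X_C = 1/(ωC) = 2838 Ω
Net reactance X = X_L − X_C = 327.1 Ω
Z = 3500 + j327.1 Ω
|Z| = √(3500² + 327.1²) = 3515 Ω
∠Z = arctan(327.1/3500) = 5.339°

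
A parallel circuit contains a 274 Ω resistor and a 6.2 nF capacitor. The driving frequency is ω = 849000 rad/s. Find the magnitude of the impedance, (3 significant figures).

156 Ω

X_C = 1/(ωC) = 190 Ω
Parallel: admittances add. Y = 1/R + jωC
Y = (0.00365 + j0.00526) S
|Y| = 0.00641 S → |Z| = 1/|Y| = 156 Ω, ∠Z = −∠Y = -55.3°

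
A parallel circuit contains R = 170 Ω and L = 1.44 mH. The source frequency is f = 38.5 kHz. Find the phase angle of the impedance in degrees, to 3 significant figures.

ω = 2πf = 241900 rad/s
X_L = ωL = 348 Ω
Parallel: admittances add. Y = 1/R + 1/(jωL)
Y = (0.00588 − j0.00287) S
|Y| = 0.00655 S → |Z| = 1/|Y| = 153 Ω, ∠Z = −∠Y = 26.0°

26.0°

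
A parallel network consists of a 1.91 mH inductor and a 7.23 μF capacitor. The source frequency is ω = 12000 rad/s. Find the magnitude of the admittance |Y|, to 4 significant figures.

43.13 mS

X_L = ωL = 22.92 Ω
X_C = 1/(ωC) = 11.53 Ω
Parallel: admittances add. Y = 1/(jωL) + jωC
Y = (0 + j0.04313) S
|Y| = 0.04313 S → |Z| = 1/|Y| = 23.19 Ω, ∠Z = −∠Y = -90.00°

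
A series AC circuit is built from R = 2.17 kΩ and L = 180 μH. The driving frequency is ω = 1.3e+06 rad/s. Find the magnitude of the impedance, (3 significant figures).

X_L = ωL = 234 Ω
Z = 2170 + j234 Ω
|Z| = √(2170² + 234²) = 2180 Ω

2180 Ω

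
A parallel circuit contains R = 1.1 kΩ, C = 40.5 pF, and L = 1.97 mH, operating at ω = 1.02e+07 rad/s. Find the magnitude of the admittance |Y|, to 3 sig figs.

X_L = ωL = 20100 Ω
X_C = 1/(ωC) = 2420 Ω
Parallel: admittances add. Y = 1/R + 1/(jωL) + jωC
Y = (0.000909 + j0.000363) S
|Y| = 0.000979 S → |Z| = 1/|Y| = 1020 Ω, ∠Z = −∠Y = -21.8°

979 μS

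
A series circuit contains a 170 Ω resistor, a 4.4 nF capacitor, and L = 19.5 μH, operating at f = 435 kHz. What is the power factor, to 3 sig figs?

ω = 2πf = 2.733e+06 rad/s
X_L = ωL = 53.3 Ω
X_C = 1/(ωC) = 83.2 Ω
Net reactance X = X_L − X_C = -29.9 Ω
Z = 170 − j29.9 Ω
|Z| = √(170² + 29.9²) = 173 Ω
∠Z = arctan(-29.9/170) = -9.96°
cos φ = cos(-9.96°) = 0.985

0.985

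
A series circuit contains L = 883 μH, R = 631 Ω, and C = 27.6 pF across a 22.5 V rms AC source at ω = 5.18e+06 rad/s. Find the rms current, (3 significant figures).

X_L = ωL = 4570 Ω
X_C = 1/(ωC) = 6990 Ω
Net reactance X = X_L − X_C = -2420 Ω
Z = 631 − j2420 Ω
|Z| = √(631² + 2420²) = 2500 Ω
I = V/|Z| = 22.5/2500 = 8.99 mA

8.99 mA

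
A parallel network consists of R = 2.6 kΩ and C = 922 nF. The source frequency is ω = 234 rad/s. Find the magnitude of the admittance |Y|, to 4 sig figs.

441.0 μS

X_C = 1/(ωC) = 4635 Ω
Parallel: admittances add. Y = 1/R + jωC
Y = (0.0003846 + j0.0002157) S
|Y| = 0.0004410 S → |Z| = 1/|Y| = 2268 Ω, ∠Z = −∠Y = -29.29°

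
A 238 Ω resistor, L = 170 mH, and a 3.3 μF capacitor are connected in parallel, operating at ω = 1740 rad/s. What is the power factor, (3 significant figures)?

X_L = ωL = 296 Ω
X_C = 1/(ωC) = 174 Ω
Parallel: admittances add. Y = 1/R + 1/(jωL) + jωC
Y = (0.00420 + j0.00236) S
|Y| = 0.00482 S → |Z| = 1/|Y| = 207 Ω, ∠Z = −∠Y = -29.3°
cos φ = cos(-29.3°) = 0.872

0.872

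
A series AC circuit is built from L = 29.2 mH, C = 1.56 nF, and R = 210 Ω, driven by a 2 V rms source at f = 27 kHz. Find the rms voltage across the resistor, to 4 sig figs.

ω = 2πf = 169600 rad/s
X_L = ωL = 4954 Ω
X_C = 1/(ωC) = 3779 Ω
Net reactance X = X_L − X_C = 1175 Ω
Z = 210.0 + j1175 Ω
|Z| = √(210.0² + 1175²) = 1194 Ω
I = V/|Z| = 1.676 mA
V_R = I·|Z_R| = 0.001676 × 210.0 = 0.3519 V

0.3519 V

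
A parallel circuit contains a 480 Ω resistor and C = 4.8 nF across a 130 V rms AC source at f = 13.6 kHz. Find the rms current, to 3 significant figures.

ω = 2πf = 85450 rad/s
X_C = 1/(ωC) = 2440 Ω
Parallel: admittances add. Y = 1/R + jωC
Y = (0.00208 + j0.000410) S
|Y| = 0.00212 S → |Z| = 1/|Y| = 471 Ω, ∠Z = −∠Y = -11.1°
I = V/|Z| = 130/471 = 276 mA

276 mA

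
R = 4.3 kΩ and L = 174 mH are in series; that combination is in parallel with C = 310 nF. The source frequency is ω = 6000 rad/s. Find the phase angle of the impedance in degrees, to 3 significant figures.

X_L = ωL = 1040 Ω
X_C = 1/(ωC) = 538 Ω
Branch 1 (R+jX_L): Z₁ = 4300 + j1040 Ω, |Z₁| = 4420 Ω
Branch 2 (−jX_C): Z₂ = −j538 Ω
Parallel: Z = Z₁Z₂/(Z₁+Z₂), |Z| = 549 Ω, ∠Z = -83.1°

-83.1°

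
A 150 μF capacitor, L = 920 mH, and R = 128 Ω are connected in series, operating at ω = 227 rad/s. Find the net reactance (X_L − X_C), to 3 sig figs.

179 Ω

X_L = ωL = 209 Ω
X_C = 1/(ωC) = 29.4 Ω
X = 209 − 29.4 = 179 Ω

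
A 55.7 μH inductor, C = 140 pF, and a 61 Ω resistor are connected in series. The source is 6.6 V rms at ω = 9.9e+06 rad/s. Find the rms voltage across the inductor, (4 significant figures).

X_L = ωL = 551.4 Ω
X_C = 1/(ωC) = 721.5 Ω
Net reactance X = X_L − X_C = -170.1 Ω
Z = 61.00 − j170.1 Ω
|Z| = √(61.00² + 170.1²) = 180.7 Ω
I = V/|Z| = 36.53 mA
V_L = I·|Z_L| = 0.03653 × 551.4 = 20.14 V

20.14 V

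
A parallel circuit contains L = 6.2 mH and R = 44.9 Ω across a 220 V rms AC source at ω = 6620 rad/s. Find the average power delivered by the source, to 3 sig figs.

X_L = ωL = 41.0 Ω
Parallel: admittances add. Y = 1/R + 1/(jωL)
Y = (0.0223 − j0.0244) S
|Y| = 0.0330 S → |Z| = 1/|Y| = 30.3 Ω, ∠Z = −∠Y = 47.6°
I = V/|Z| = 7.26 A
P = VI cos φ = 220 × 7.26 × cos(47.6°) = 1.08 kW

1.08 kW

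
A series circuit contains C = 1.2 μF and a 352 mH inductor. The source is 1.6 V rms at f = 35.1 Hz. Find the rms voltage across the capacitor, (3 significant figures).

ω = 2πf = 220.5 rad/s
X_L = ωL = 77.6 Ω
X_C = 1/(ωC) = 3780 Ω
Net reactance X = X_L − X_C = -3700 Ω
Z = − j3700 Ω
|Z| = √(0² + 3700²) = 3700 Ω
I = V/|Z| = 432 μA
V_C = I·|Z_C| = 0.000432 × 3780 = 1.63 V

1.63 V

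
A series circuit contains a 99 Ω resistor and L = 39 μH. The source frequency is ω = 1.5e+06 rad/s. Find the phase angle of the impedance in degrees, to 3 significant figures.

X_L = ωL = 58.5 Ω
Z = 99.0 + j58.5 Ω
|Z| = √(99.0² + 58.5²) = 115 Ω
∠Z = arctan(58.5/99.0) = 30.6°

30.6°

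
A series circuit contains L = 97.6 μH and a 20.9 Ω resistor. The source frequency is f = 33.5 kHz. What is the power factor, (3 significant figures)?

ω = 2πf = 210500 rad/s
X_L = ωL = 20.5 Ω
Z = 20.9 + j20.5 Ω
|Z| = √(20.9² + 20.5²) = 29.3 Ω
∠Z = arctan(20.5/20.9) = 44.5°
cos φ = cos(44.5°) = 0.713

0.713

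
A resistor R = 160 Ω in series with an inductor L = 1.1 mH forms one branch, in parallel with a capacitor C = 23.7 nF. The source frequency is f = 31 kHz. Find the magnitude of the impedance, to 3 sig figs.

362 Ω

ω = 2πf = 194800 rad/s
X_L = ωL = 214 Ω
X_C = 1/(ωC) = 217 Ω
Branch 1 (R+jX_L): Z₁ = 160 + j214 Ω, |Z₁| = 267 Ω
Branch 2 (−jX_C): Z₂ = −j217 Ω
Parallel: Z = Z₁Z₂/(Z₁+Z₂), |Z| = 362 Ω, ∠Z = -35.9°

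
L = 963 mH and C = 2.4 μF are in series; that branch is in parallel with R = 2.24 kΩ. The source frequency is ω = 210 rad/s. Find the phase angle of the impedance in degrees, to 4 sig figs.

-51.50°

X_L = ωL = 202.2 Ω
X_C = 1/(ωC) = 1984 Ω
Branch 1: Z₁ = R = 2240 Ω
Branch 2 (series LC): Z₂ = j(X_L − X_C) = −j1782 Ω
Parallel: Z = Z₁Z₂/(Z₁+Z₂), |Z| = 1394 Ω, ∠Z = -51.50°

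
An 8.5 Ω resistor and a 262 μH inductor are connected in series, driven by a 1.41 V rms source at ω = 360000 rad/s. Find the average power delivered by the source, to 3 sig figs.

X_L = ωL = 94.3 Ω
Z = 8.50 + j94.3 Ω
|Z| = √(8.50² + 94.3²) = 94.7 Ω
∠Z = arctan(94.3/8.50) = 84.9°
I = V/|Z| = 14.9 mA
P = VI cos φ = 1.41 × 0.0149 × cos(84.9°) = 1.88 mW

1.88 mW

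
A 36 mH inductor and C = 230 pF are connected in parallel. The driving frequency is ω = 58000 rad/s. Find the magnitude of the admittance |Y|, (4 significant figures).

465.6 μS

X_L = ωL = 2088 Ω
X_C = 1/(ωC) = 74960 Ω
Parallel: admittances add. Y = 1/(jωL) + jωC
Y = (0 − j0.0004656) S
|Y| = 0.0004656 S → |Z| = 1/|Y| = 2148 Ω, ∠Z = −∠Y = 90.00°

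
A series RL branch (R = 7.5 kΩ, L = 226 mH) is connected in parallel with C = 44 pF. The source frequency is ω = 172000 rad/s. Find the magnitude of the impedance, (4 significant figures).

X_L = ωL = 38870 Ω
X_C = 1/(ωC) = 132100 Ω
Branch 1 (R+jX_L): Z₁ = 7500 + j38870 Ω, |Z₁| = 39590 Ω
Branch 2 (−jX_C): Z₂ = −j132100 Ω
Parallel: Z = Z₁Z₂/(Z₁+Z₂), |Z| = 55910 Ω, ∠Z = 74.48°

55910 Ω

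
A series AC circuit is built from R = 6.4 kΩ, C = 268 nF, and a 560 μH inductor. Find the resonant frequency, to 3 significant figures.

13.0 kHz

ω₀ = 1/√(LC) = 1/√(0.00056 × 2.68e-07) = 81630 rad/s
f₀ = ω₀/(2π) = 13.0 kHz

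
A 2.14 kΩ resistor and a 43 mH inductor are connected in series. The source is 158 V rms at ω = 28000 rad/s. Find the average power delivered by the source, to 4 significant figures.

8.861 W

X_L = ωL = 1204 Ω
Z = 2140 + j1204 Ω
|Z| = √(2140² + 1204²) = 2455 Ω
∠Z = arctan(1204/2140) = 29.36°
I = V/|Z| = 64.35 mA
P = VI cos φ = 158 × 0.06435 × cos(29.36°) = 8.861 W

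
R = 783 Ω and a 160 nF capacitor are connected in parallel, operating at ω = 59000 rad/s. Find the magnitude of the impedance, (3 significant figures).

105 Ω

X_C = 1/(ωC) = 106 Ω
Parallel: admittances add. Y = 1/R + jωC
Y = (0.00128 + j0.00944) S
|Y| = 0.00953 S → |Z| = 1/|Y| = 105 Ω, ∠Z = −∠Y = -82.3°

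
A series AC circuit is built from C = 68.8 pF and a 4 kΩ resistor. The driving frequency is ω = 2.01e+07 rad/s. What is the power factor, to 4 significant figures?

0.9840

X_C = 1/(ωC) = 723.1 Ω
Z = 4000 − j723.1 Ω
|Z| = √(4000² + 723.1²) = 4065 Ω
∠Z = arctan(-723.1/4000) = -10.25°
cos φ = cos(-10.25°) = 0.9840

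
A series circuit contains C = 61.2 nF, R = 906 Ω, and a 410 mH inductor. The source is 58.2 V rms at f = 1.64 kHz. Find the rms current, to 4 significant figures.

ω = 2πf = 10300 rad/s
X_L = ωL = 4225 Ω
X_C = 1/(ωC) = 1586 Ω
Net reactance X = X_L − X_C = 2639 Ω
Z = 906.0 + j2639 Ω
|Z| = √(906.0² + 2639²) = 2790 Ω
I = V/|Z| = 58.2/2790 = 20.86 mA

20.86 mA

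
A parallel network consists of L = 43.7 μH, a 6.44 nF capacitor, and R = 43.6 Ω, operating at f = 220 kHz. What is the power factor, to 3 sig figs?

0.949

ω = 2πf = 1.382e+06 rad/s
X_L = ωL = 60.4 Ω
X_C = 1/(ωC) = 112 Ω
Parallel: admittances add. Y = 1/R + 1/(jωL) + jωC
Y = (0.0229 − j0.00765) S
|Y| = 0.0242 S → |Z| = 1/|Y| = 41.4 Ω, ∠Z = −∠Y = 18.5°
cos φ = cos(18.5°) = 0.949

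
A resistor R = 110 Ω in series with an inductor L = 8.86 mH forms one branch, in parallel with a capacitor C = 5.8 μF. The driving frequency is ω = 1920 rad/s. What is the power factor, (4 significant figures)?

X_L = ωL = 17.01 Ω
X_C = 1/(ωC) = 89.80 Ω
Branch 1 (R+jX_L): Z₁ = 110.0 + j17.01 Ω, |Z₁| = 111.3 Ω
Branch 2 (−jX_C): Z₂ = −j89.80 Ω
Parallel: Z = Z₁Z₂/(Z₁+Z₂), |Z| = 75.78 Ω, ∠Z = -47.72°
cos φ = cos(-47.72°) = 0.6728

0.6728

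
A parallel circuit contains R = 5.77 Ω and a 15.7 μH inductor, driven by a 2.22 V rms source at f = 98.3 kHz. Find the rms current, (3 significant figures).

448 mA

ω = 2πf = 617600 rad/s
X_L = ωL = 9.70 Ω
Parallel: admittances add. Y = 1/R + 1/(jωL)
Y = (0.173 − j0.103) S
|Y| = 0.202 S → |Z| = 1/|Y| = 4.96 Ω, ∠Z = −∠Y = 30.8°
I = V/|Z| = 2.22/4.96 = 448 mA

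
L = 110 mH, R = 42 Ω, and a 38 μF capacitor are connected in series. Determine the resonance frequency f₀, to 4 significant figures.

ω₀ = 1/√(LC) = 1/√(0.11 × 3.8e-05) = 489.1 rad/s
f₀ = ω₀/(2π) = 77.85 Hz

77.85 Hz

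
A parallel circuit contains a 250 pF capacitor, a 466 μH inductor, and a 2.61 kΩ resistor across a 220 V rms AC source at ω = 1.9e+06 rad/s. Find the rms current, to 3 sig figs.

X_L = ωL = 885 Ω
X_C = 1/(ωC) = 2110 Ω
Parallel: admittances add. Y = 1/R + 1/(jωL) + jωC
Y = (0.000383 − j0.000654) S
|Y| = 0.000758 S → |Z| = 1/|Y| = 1320 Ω, ∠Z = −∠Y = 59.7°
I = V/|Z| = 220/1320 = 167 mA

167 mA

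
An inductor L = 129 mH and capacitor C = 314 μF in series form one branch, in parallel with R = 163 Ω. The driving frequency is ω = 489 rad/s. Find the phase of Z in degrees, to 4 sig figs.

X_L = ωL = 63.08 Ω
X_C = 1/(ωC) = 6.513 Ω
Branch 1: Z₁ = R = 163.0 Ω
Branch 2 (series LC): Z₂ = j(X_L − X_C) = j56.57 Ω
Parallel: Z = Z₁Z₂/(Z₁+Z₂), |Z| = 53.44 Ω, ∠Z = 70.86°

70.86°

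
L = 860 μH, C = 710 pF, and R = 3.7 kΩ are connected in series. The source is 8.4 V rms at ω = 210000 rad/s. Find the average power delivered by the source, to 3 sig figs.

4.64 mW

X_L = ωL = 181 Ω
X_C = 1/(ωC) = 6710 Ω
Net reactance X = X_L − X_C = -6530 Ω
Z = 3700 − j6530 Ω
|Z| = √(3700² + 6530²) = 7500 Ω
∠Z = arctan(-6530/3700) = -60.4°
I = V/|Z| = 1.12 mA
P = VI cos φ = 8.4 × 0.00112 × cos(-60.4°) = 4.64 mW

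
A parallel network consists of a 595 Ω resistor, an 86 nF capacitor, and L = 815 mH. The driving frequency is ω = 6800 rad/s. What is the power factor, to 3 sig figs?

X_L = ωL = 5540 Ω
X_C = 1/(ωC) = 1710 Ω
Parallel: admittances add. Y = 1/R + 1/(jωL) + jωC
Y = (0.00168 + j0.000404) S
|Y| = 0.00173 S → |Z| = 1/|Y| = 578 Ω, ∠Z = −∠Y = -13.5°
cos φ = cos(-13.5°) = 0.972

0.972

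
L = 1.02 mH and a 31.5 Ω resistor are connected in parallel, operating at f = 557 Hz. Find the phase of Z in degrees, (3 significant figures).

ω = 2πf = 3500 rad/s
X_L = ωL = 3.57 Ω
Parallel: admittances add. Y = 1/R + 1/(jωL)
Y = (0.0317 − j0.280) S
|Y| = 0.282 S → |Z| = 1/|Y| = 3.55 Ω, ∠Z = −∠Y = 83.5°

83.5°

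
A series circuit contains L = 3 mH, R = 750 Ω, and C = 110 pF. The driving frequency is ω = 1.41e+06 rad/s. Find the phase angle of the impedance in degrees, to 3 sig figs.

-71.3°

X_L = ωL = 4230 Ω
X_C = 1/(ωC) = 6450 Ω
Net reactance X = X_L − X_C = -2220 Ω
Z = 750 − j2220 Ω
|Z| = √(750² + 2220²) = 2340 Ω
∠Z = arctan(-2220/750) = -71.3°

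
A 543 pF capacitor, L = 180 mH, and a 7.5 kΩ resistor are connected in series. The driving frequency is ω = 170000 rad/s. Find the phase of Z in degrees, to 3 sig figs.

69.2°

X_L = ωL = 30600 Ω
X_C = 1/(ωC) = 10800 Ω
Net reactance X = X_L − X_C = 19800 Ω
Z = 7500 + j19800 Ω
|Z| = √(7500² + 19800²) = 21100 Ω
∠Z = arctan(19800/7500) = 69.2°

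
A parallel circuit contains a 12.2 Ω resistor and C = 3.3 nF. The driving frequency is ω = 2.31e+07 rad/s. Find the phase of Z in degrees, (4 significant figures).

X_C = 1/(ωC) = 13.12 Ω
Parallel: admittances add. Y = 1/R + jωC
Y = (0.08197 + j0.07623) S
|Y| = 0.1119 S → |Z| = 1/|Y| = 8.934 Ω, ∠Z = −∠Y = -42.92°

-42.92°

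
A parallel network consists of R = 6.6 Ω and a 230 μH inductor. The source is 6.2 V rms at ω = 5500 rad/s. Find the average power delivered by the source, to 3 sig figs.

5.82 W

X_L = ωL = 1.27 Ω
Parallel: admittances add. Y = 1/R + 1/(jωL)
Y = (0.152 − j0.791) S
|Y| = 0.805 S → |Z| = 1/|Y| = 1.24 Ω, ∠Z = −∠Y = 79.1°
I = V/|Z| = 4.99 A
P = VI cos φ = 6.2 × 4.99 × cos(79.1°) = 5.82 W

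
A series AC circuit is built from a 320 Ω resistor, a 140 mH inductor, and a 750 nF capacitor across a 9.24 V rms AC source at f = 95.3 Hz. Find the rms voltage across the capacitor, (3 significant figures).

ω = 2πf = 598.8 rad/s
X_L = ωL = 83.8 Ω
X_C = 1/(ωC) = 2230 Ω
Net reactance X = X_L − X_C = -2140 Ω
Z = 320 − j2140 Ω
|Z| = √(320² + 2140²) = 2170 Ω
I = V/|Z| = 4.26 mA
V_C = I·|Z_C| = 0.00426 × 2230 = 9.50 V

9.50 V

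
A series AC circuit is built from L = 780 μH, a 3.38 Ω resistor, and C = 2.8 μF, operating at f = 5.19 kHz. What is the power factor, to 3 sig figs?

ω = 2πf = 32610 rad/s
X_L = ωL = 25.4 Ω
X_C = 1/(ωC) = 11.0 Ω
Net reactance X = X_L − X_C = 14.5 Ω
Z = 3.38 + j14.5 Ω
|Z| = √(3.38² + 14.5²) = 14.9 Ω
∠Z = arctan(14.5/3.38) = 76.9°
cos φ = cos(76.9°) = 0.227

0.227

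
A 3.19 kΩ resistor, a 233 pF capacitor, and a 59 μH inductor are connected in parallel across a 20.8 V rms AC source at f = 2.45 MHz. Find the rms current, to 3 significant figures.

ω = 2πf = 1.539e+07 rad/s
X_L = ωL = 908 Ω
X_C = 1/(ωC) = 279 Ω
Parallel: admittances add. Y = 1/R + 1/(jωL) + jωC
Y = (0.000313 + j0.00249) S
|Y| = 0.00251 S → |Z| = 1/|Y| = 399 Ω, ∠Z = −∠Y = -82.8°
I = V/|Z| = 20.8/399 = 52.1 mA

52.1 mA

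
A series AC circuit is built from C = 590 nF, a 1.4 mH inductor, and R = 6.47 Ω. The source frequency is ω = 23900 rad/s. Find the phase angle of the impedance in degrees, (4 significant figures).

X_L = ωL = 33.46 Ω
X_C = 1/(ωC) = 70.92 Ω
Net reactance X = X_L − X_C = -37.46 Ω
Z = 6.470 − j37.46 Ω
|Z| = √(6.470² + 37.46²) = 38.01 Ω
∠Z = arctan(-37.46/6.470) = -80.20°

-80.20°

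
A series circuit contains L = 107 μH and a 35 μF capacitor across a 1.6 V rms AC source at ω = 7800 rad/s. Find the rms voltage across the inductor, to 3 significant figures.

0.472 V

X_L = ωL = 0.835 Ω
X_C = 1/(ωC) = 3.66 Ω
Net reactance X = X_L − X_C = -2.83 Ω
Z = − j2.83 Ω
|Z| = √(0² + 2.83²) = 2.83 Ω
I = V/|Z| = 566 mA
V_L = I·|Z_L| = 0.566 × 0.835 = 0.472 V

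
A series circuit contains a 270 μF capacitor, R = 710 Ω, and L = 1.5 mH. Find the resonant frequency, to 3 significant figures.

ω₀ = 1/√(LC) = 1/√(0.0015 × 0.00027) = 1571 rad/s
f₀ = ω₀/(2π) = 250 Hz

250 Hz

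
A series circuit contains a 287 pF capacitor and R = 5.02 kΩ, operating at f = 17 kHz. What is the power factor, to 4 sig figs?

ω = 2πf = 106800 rad/s
X_C = 1/(ωC) = 32620 Ω
Z = 5020 − j32620 Ω
|Z| = √(5020² + 32620²) = 33000 Ω
∠Z = arctan(-32620/5020) = -81.25°
cos φ = cos(-81.25°) = 0.1521

0.1521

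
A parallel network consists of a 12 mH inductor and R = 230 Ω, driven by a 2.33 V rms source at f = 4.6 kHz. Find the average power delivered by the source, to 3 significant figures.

ω = 2πf = 28900 rad/s
X_L = ωL = 347 Ω
Parallel: admittances add. Y = 1/R + 1/(jωL)
Y = (0.00435 − j0.00288) S
|Y| = 0.00522 S → |Z| = 1/|Y| = 192 Ω, ∠Z = −∠Y = 33.6°
I = V/|Z| = 12.2 mA
P = VI cos φ = 2.33 × 0.0122 × cos(33.6°) = 23.6 mW

23.6 mW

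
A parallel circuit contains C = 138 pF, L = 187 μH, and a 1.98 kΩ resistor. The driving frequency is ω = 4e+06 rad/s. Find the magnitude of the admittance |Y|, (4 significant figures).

X_L = ωL = 748.0 Ω
X_C = 1/(ωC) = 1812 Ω
Parallel: admittances add. Y = 1/R + 1/(jωL) + jωC
Y = (0.0005051 − j0.0007849) S
|Y| = 0.0009333 S → |Z| = 1/|Y| = 1071 Ω, ∠Z = −∠Y = 57.24°

933.3 μS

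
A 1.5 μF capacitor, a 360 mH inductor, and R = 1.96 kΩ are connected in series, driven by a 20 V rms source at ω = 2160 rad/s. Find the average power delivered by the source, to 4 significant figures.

193.0 mW

X_L = ωL = 777.6 Ω
X_C = 1/(ωC) = 308.6 Ω
Net reactance X = X_L − X_C = 469.0 Ω
Z = 1960 + j469.0 Ω
|Z| = √(1960² + 469.0²) = 2015 Ω
∠Z = arctan(469.0/1960) = 13.46°
I = V/|Z| = 9.924 mA
P = VI cos φ = 20 × 0.009924 × cos(13.46°) = 193.0 mW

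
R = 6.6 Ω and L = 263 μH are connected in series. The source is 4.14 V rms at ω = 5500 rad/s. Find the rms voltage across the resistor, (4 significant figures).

4.044 V

X_L = ωL = 1.446 Ω
Z = 6.600 + j1.446 Ω
|Z| = √(6.600² + 1.446²) = 6.757 Ω
I = V/|Z| = 612.7 mA
V_R = I·|Z_R| = 0.6127 × 6.600 = 4.044 V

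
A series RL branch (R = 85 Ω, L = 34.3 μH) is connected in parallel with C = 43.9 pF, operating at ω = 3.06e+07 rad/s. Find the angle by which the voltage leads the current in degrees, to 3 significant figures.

X_L = ωL = 1050 Ω
X_C = 1/(ωC) = 744 Ω
Branch 1 (R+jX_L): Z₁ = 85.0 + j1050 Ω, |Z₁| = 1050 Ω
Branch 2 (−jX_C): Z₂ = −j744 Ω
Parallel: Z = Z₁Z₂/(Z₁+Z₂), |Z| = 2470 Ω, ∠Z = -79.1°

-79.1°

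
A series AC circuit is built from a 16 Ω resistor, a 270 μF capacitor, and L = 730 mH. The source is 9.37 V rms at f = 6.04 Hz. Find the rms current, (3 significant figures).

131 mA

ω = 2πf = 37.95 rad/s
X_L = ωL = 27.7 Ω
X_C = 1/(ωC) = 97.6 Ω
Net reactance X = X_L − X_C = -69.9 Ω
Z = 16.0 − j69.9 Ω
|Z| = √(16.0² + 69.9²) = 71.7 Ω
I = V/|Z| = 9.37/71.7 = 131 mA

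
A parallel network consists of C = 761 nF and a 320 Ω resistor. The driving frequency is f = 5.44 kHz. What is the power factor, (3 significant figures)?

0.119

ω = 2πf = 34180 rad/s
X_C = 1/(ωC) = 38.4 Ω
Parallel: admittances add. Y = 1/R + jωC
Y = (0.00313 + j0.0260) S
|Y| = 0.0262 S → |Z| = 1/|Y| = 38.2 Ω, ∠Z = −∠Y = -83.1°
cos φ = cos(-83.1°) = 0.119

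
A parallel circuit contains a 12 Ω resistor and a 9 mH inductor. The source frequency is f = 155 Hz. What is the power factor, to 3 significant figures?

ω = 2πf = 973.9 rad/s
X_L = ωL = 8.77 Ω
Parallel: admittances add. Y = 1/R + 1/(jωL)
Y = (0.0833 − j0.114) S
|Y| = 0.141 S → |Z| = 1/|Y| = 7.08 Ω, ∠Z = −∠Y = 53.9°
cos φ = cos(53.9°) = 0.590

0.590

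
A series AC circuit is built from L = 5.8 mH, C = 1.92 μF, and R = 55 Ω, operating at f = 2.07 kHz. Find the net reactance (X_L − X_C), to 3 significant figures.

35.4 Ω

ω = 2πf = 13010 rad/s
X_L = ωL = 75.4 Ω
X_C = 1/(ωC) = 40.0 Ω
X = 75.4 − 40.0 = 35.4 Ω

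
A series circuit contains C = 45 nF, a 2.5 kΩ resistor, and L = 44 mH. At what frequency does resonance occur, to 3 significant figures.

3.58 kHz

ω₀ = 1/√(LC) = 1/√(0.044 × 4.5e-08) = 22470 rad/s
f₀ = ω₀/(2π) = 3.58 kHz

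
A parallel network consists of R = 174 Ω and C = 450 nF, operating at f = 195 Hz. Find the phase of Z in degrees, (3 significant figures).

-5.48°

ω = 2πf = 1225 rad/s
X_C = 1/(ωC) = 1810 Ω
Parallel: admittances add. Y = 1/R + jωC
Y = (0.00575 + j0.000551) S
|Y| = 0.00577 S → |Z| = 1/|Y| = 173 Ω, ∠Z = −∠Y = -5.48°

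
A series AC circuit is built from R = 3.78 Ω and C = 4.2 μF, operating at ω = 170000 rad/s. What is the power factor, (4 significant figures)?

X_C = 1/(ωC) = 1.401 Ω
Z = 3.780 − j1.401 Ω
|Z| = √(3.780² + 1.401²) = 4.031 Ω
∠Z = arctan(-1.401/3.780) = -20.33°
cos φ = cos(-20.33°) = 0.9377

0.9377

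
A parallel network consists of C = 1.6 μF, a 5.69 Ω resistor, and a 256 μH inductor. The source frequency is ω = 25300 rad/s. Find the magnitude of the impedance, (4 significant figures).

X_L = ωL = 6.477 Ω
X_C = 1/(ωC) = 24.70 Ω
Parallel: admittances add. Y = 1/R + 1/(jωL) + jωC
Y = (0.1757 − j0.1139) S
|Y| = 0.2094 S → |Z| = 1/|Y| = 4.775 Ω, ∠Z = −∠Y = 32.95°

4.775 Ω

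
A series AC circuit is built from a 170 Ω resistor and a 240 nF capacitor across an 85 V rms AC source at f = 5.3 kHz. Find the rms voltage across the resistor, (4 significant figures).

68.46 V

ω = 2πf = 33300 rad/s
X_C = 1/(ωC) = 125.1 Ω
Z = 170.0 − j125.1 Ω
|Z| = √(170.0² + 125.1²) = 211.1 Ω
I = V/|Z| = 402.7 mA
V_R = I·|Z_R| = 0.4027 × 170.0 = 68.46 V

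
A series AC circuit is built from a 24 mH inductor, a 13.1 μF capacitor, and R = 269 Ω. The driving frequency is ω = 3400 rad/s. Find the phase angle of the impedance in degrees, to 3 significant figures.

12.4°

X_L = ωL = 81.6 Ω
X_C = 1/(ωC) = 22.5 Ω
Net reactance X = X_L − X_C = 59.1 Ω
Z = 269 + j59.1 Ω
|Z| = √(269² + 59.1²) = 275 Ω
∠Z = arctan(59.1/269) = 12.4°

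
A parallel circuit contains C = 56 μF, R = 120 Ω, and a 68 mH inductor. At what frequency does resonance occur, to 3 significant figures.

ω₀ = 1/√(LC) = 1/√(0.068 × 5.6e-05) = 512.5 rad/s
f₀ = ω₀/(2π) = 81.6 Hz

81.6 Hz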